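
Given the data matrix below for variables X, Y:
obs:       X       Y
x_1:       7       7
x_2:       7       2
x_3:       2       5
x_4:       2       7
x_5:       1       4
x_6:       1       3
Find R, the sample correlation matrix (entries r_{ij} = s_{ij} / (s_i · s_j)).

Step 1 — column means:
  mean(X) = (7 + 7 + 2 + 2 + 1 + 1) / 6 = 20/6 = 3.3333
  mean(Y) = (7 + 2 + 5 + 7 + 4 + 3) / 6 = 28/6 = 4.6667

Step 2 — sample variances and covariances s[i,j] = (1/(n-1)) · Σ_k (x_{k,i} - mean_i) · (x_{k,j} - mean_j), with n-1 = 5:
  s[X,X] = ((3.6667)·(3.6667) + (3.6667)·(3.6667) + (-1.3333)·(-1.3333) + (-1.3333)·(-1.3333) + (-2.3333)·(-2.3333) + (-2.3333)·(-2.3333)) / 5 = 41.3333/5 = 8.2667
  s[X,Y] = ((3.6667)·(2.3333) + (3.6667)·(-2.6667) + (-1.3333)·(0.3333) + (-1.3333)·(2.3333) + (-2.3333)·(-0.6667) + (-2.3333)·(-1.6667)) / 5 = 0.6667/5 = 0.1333
  s[Y,Y] = ((2.3333)·(2.3333) + (-2.6667)·(-2.6667) + (0.3333)·(0.3333) + (2.3333)·(2.3333) + (-0.6667)·(-0.6667) + (-1.6667)·(-1.6667)) / 5 = 21.3333/5 = 4.2667
  Sample standard deviations s_i = √(s[i,i]):
  s(X) = √(8.2667) = 2.8752
  s(Y) = √(4.2667) = 2.0656

Step 3 — r_{ij} = s_{ij} / (s_i · s_j):
  r[X,X] = 1 (diagonal).
  r[X,Y] = 0.1333 / (2.8752 · 2.0656) = 0.1333 / 5.9389 = 0.0225
  r[Y,Y] = 1 (diagonal).

R is symmetric with unit diagonal. Assembling:

R = [[1, 0.0225],
 [0.0225, 1]]


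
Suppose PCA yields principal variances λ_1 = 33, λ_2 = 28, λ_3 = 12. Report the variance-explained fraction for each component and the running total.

Step 1 — total variance = trace(Sigma) = Σ λ_i = 33 + 28 + 12 = 73.

Step 2 — fraction explained by component i = λ_i / Σ λ:
  PC1: 33/73 = 0.4521
  PC2: 28/73 = 0.3836
  PC3: 12/73 = 0.1644

Step 3 — cumulative fraction after k components = (λ_1 + ... + λ_k) / Σ λ:
  k = 1: 33/73 = 0.4521
  k = 2: (33 + 28)/73 = 61/73 = 0.8356
  k = 3: (33 + 28 + 12)/73 = 73/73 = 1

Summary (fraction, with percent):

explained: PC1 0.4521 (45.21%), PC2 0.3836 (38.36%), PC3 0.1644 (16.44%);  cumulative: 0.4521, 0.8356, 1


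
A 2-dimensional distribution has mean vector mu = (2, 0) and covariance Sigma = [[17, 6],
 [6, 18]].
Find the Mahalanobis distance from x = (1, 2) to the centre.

Step 1 — centre the observation: (x - mu) = (-1, 2).

Step 2 — invert Sigma. det(Sigma) = 17·18 - (6)² = 270.
  Sigma^{-1} = (1/det) · [[d, -b], [-b, a]] = [[0.0667, -0.0222],
 [-0.0222, 0.063]].

Step 3 — form the quadratic (x - mu)^T · Sigma^{-1} · (x - mu):
  Sigma^{-1} · (x - mu) = (-0.1111, 0.1481).
  (x - mu)^T · [Sigma^{-1} · (x - mu)] = (-1)·(-0.1111) + (2)·(0.1481) = 0.4074.

Step 4 — take square root: d = √(0.4074) ≈ 0.6383.

d(x, mu) = √(0.4074) ≈ 0.6383


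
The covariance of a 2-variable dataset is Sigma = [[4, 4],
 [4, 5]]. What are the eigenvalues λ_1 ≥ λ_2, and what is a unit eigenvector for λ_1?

Step 1 — characteristic polynomial of 2×2 Sigma:
  det(Sigma - λI) = λ² - trace · λ + det = 0.
  trace = 4 + 5 = 9, det = 4·5 - (4)² = 4.
Step 2 — discriminant:
  Δ = trace² - 4·det = 81 - 16 = 65.
Step 3 — eigenvalues:
  λ = (trace ± √Δ)/2 = (9 ± 8.0623)/2,
  λ_1 = 8.5311,  λ_2 = 0.4689.

Step 4 — unit eigenvector for λ_1: solve (Sigma - λ_1 I)v = 0. First row:
  (4 - 8.5311)·v_x + (4)·v_y = 0, i.e. (-4.5311)·v_x + (4)·v_y = 0,
  so v ∝ (b, λ_1 - a) = (4, 4.5311) = u.
  ||u|| = √((4)² + (4.5311)²) = √(36.5311) ≈ 6.0441,
  v_1 = u/||u|| ≈ (0.6618, 0.7497) (||v_1|| = 1).

λ_1 = 8.5311,  λ_2 = 0.4689;  v_1 ≈ (0.6618, 0.7497)


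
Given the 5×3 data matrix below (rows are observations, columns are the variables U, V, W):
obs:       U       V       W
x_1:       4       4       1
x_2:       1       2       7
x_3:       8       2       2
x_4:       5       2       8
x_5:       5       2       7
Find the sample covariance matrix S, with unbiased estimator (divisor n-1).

Step 1 — column means:
  mean(U) = (4 + 1 + 8 + 5 + 5) / 5 = 23/5 = 4.6
  mean(V) = (4 + 2 + 2 + 2 + 2) / 5 = 12/5 = 2.4
  mean(W) = (1 + 7 + 2 + 8 + 7) / 5 = 25/5 = 5

Step 2 — sample covariance S[i,j] = (1/(n-1)) · Σ_k (x_{k,i} - mean_i) · (x_{k,j} - mean_j), with n-1 = 4.
  S[U,U] = ((-0.6)·(-0.6) + (-3.6)·(-3.6) + (3.4)·(3.4) + (0.4)·(0.4) + (0.4)·(0.4)) / 4 = 25.2/4 = 6.3
  S[U,V] = ((-0.6)·(1.6) + (-3.6)·(-0.4) + (3.4)·(-0.4) + (0.4)·(-0.4) + (0.4)·(-0.4)) / 4 = -1.2/4 = -0.3
  S[U,W] = ((-0.6)·(-4) + (-3.6)·(2) + (3.4)·(-3) + (0.4)·(3) + (0.4)·(2)) / 4 = -13/4 = -3.25
  S[V,V] = ((1.6)·(1.6) + (-0.4)·(-0.4) + (-0.4)·(-0.4) + (-0.4)·(-0.4) + (-0.4)·(-0.4)) / 4 = 3.2/4 = 0.8
  S[V,W] = ((1.6)·(-4) + (-0.4)·(2) + (-0.4)·(-3) + (-0.4)·(3) + (-0.4)·(2)) / 4 = -8/4 = -2
  S[W,W] = ((-4)·(-4) + (2)·(2) + (-3)·(-3) + (3)·(3) + (2)·(2)) / 4 = 42/4 = 10.5

S is symmetric (S[j,i] = S[i,j]). Assembling:

S = [[6.3, -0.3, -3.25],
 [-0.3, 0.8, -2],
 [-3.25, -2, 10.5]]


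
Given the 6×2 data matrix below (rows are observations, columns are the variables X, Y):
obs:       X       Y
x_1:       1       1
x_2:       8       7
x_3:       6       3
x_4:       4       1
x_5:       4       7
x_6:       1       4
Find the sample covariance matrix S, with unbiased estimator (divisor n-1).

Step 1 — column means:
  mean(X) = (1 + 8 + 6 + 4 + 4 + 1) / 6 = 24/6 = 4
  mean(Y) = (1 + 7 + 3 + 1 + 7 + 4) / 6 = 23/6 = 3.8333

Step 2 — sample covariance S[i,j] = (1/(n-1)) · Σ_k (x_{k,i} - mean_i) · (x_{k,j} - mean_j), with n-1 = 5.
  S[X,X] = ((-3)·(-3) + (4)·(4) + (2)·(2) + (0)·(0) + (0)·(0) + (-3)·(-3)) / 5 = 38/5 = 7.6
  S[X,Y] = ((-3)·(-2.8333) + (4)·(3.1667) + (2)·(-0.8333) + (0)·(-2.8333) + (0)·(3.1667) + (-3)·(0.1667)) / 5 = 19/5 = 3.8
  S[Y,Y] = ((-2.8333)·(-2.8333) + (3.1667)·(3.1667) + (-0.8333)·(-0.8333) + (-2.8333)·(-2.8333) + (3.1667)·(3.1667) + (0.1667)·(0.1667)) / 5 = 36.8333/5 = 7.3667

S is symmetric (S[j,i] = S[i,j]). Assembling:

S = [[7.6, 3.8],
 [3.8, 7.3667]]


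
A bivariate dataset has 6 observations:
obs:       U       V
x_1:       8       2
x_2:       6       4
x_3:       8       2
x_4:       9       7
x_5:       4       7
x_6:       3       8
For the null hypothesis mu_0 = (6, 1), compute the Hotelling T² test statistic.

Step 1 — sample mean vector:
  mean(U) = (8 + 6 + 8 + 9 + 4 + 3) / 6 = 38/6 = 6.3333
  mean(V) = (2 + 4 + 2 + 7 + 7 + 8) / 6 = 30/6 = 5
  x̄ = (6.3333, 5),  deviation x̄ - mu_0 = (6.3333, 5) - (6, 1) = (0.3333, 4).

Step 2 — sample covariance matrix, S[i,j] = (1/(n-1)) · Σ_k (x_{k,i} - mean_i) · (x_{k,j} - mean_j), divisor n-1 = 5:
  S[U,U] = ((1.6667)·(1.6667) + (-0.3333)·(-0.3333) + (1.6667)·(1.6667) + (2.6667)·(2.6667) + (-2.3333)·(-2.3333) + (-3.3333)·(-3.3333)) / 5 = 29.3333/5 = 5.8667
  S[U,V] = ((1.6667)·(-3) + (-0.3333)·(-1) + (1.6667)·(-3) + (2.6667)·(2) + (-2.3333)·(2) + (-3.3333)·(3)) / 5 = -19/5 = -3.8
  S[V,V] = ((-3)·(-3) + (-1)·(-1) + (-3)·(-3) + (2)·(2) + (2)·(2) + (3)·(3)) / 5 = 36/5 = 7.2
  S = [[5.8667, -3.8],
 [-3.8, 7.2]].

Step 3 — invert S. det(S) = 5.8667·7.2 - (-3.8)² = 27.8.
  S^{-1} = (1/det) · [[d, -b], [-b, a]] = [[0.259, 0.1367],
 [0.1367, 0.211]].

Step 4 — quadratic form (x̄ - mu_0)^T · S^{-1} · (x̄ - mu_0):
  S^{-1} · (x̄ - mu_0) = (0.6331, 0.8897),
  (x̄ - mu_0)^T · [...] = (0.3333)·(0.6331) + (4)·(0.8897) = 3.7698.

Step 5 — scale by n: T² = 6 · 3.7698 = 22.6187.

T² ≈ 22.6187


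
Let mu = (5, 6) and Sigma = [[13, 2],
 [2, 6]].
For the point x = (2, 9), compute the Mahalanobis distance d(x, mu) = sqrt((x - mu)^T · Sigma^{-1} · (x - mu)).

Step 1 — centre the observation: (x - mu) = (-3, 3).

Step 2 — invert Sigma. det(Sigma) = 13·6 - (2)² = 74.
  Sigma^{-1} = (1/det) · [[d, -b], [-b, a]] = [[0.0811, -0.027],
 [-0.027, 0.1757]].

Step 3 — form the quadratic (x - mu)^T · Sigma^{-1} · (x - mu):
  Sigma^{-1} · (x - mu) = (-0.3243, 0.6081).
  (x - mu)^T · [Sigma^{-1} · (x - mu)] = (-3)·(-0.3243) + (3)·(0.6081) = 2.7973.

Step 4 — take square root: d = √(2.7973) ≈ 1.6725.

d(x, mu) = √(2.7973) ≈ 1.6725


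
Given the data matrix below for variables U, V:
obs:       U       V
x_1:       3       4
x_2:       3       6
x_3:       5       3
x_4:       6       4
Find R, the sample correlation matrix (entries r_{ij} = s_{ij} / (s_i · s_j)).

Step 1 — column means:
  mean(U) = (3 + 3 + 5 + 6) / 4 = 17/4 = 4.25
  mean(V) = (4 + 6 + 3 + 4) / 4 = 17/4 = 4.25

Step 2 — sample variances and covariances s[i,j] = (1/(n-1)) · Σ_k (x_{k,i} - mean_i) · (x_{k,j} - mean_j), with n-1 = 3:
  s[U,U] = ((-1.25)·(-1.25) + (-1.25)·(-1.25) + (0.75)·(0.75) + (1.75)·(1.75)) / 3 = 6.75/3 = 2.25
  s[U,V] = ((-1.25)·(-0.25) + (-1.25)·(1.75) + (0.75)·(-1.25) + (1.75)·(-0.25)) / 3 = -3.25/3 = -1.0833
  s[V,V] = ((-0.25)·(-0.25) + (1.75)·(1.75) + (-1.25)·(-1.25) + (-0.25)·(-0.25)) / 3 = 4.75/3 = 1.5833
  Sample standard deviations s_i = √(s[i,i]):
  s(U) = √(2.25) = 1.5
  s(V) = √(1.5833) = 1.2583

Step 3 — r_{ij} = s_{ij} / (s_i · s_j):
  r[U,U] = 1 (diagonal).
  r[U,V] = -1.0833 / (1.5 · 1.2583) = -1.0833 / 1.8875 = -0.574
  r[V,V] = 1 (diagonal).

R is symmetric with unit diagonal. Assembling:

R = [[1, -0.574],
 [-0.574, 1]]


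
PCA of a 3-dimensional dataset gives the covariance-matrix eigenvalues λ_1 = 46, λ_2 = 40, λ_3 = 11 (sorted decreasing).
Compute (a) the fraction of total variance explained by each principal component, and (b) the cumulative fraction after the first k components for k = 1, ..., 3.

Step 1 — total variance = trace(Sigma) = Σ λ_i = 46 + 40 + 11 = 97.

Step 2 — fraction explained by component i = λ_i / Σ λ:
  PC1: 46/97 = 0.4742
  PC2: 40/97 = 0.4124
  PC3: 11/97 = 0.1134

Step 3 — cumulative fraction after k components = (λ_1 + ... + λ_k) / Σ λ:
  k = 1: 46/97 = 0.4742
  k = 2: (46 + 40)/97 = 86/97 = 0.8866
  k = 3: (46 + 40 + 11)/97 = 97/97 = 1

Summary (fraction, with percent):

explained: PC1 0.4742 (47.42%), PC2 0.4124 (41.24%), PC3 0.1134 (11.34%);  cumulative: 0.4742, 0.8866, 1


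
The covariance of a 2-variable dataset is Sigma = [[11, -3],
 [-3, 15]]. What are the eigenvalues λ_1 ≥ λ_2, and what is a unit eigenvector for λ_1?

Step 1 — characteristic polynomial of 2×2 Sigma:
  det(Sigma - λI) = λ² - trace · λ + det = 0.
  trace = 11 + 15 = 26, det = 11·15 - (-3)² = 156.
Step 2 — discriminant:
  Δ = trace² - 4·det = 676 - 624 = 52.
Step 3 — eigenvalues:
  λ = (trace ± √Δ)/2 = (26 ± 7.2111)/2,
  λ_1 = 16.6056,  λ_2 = 9.3944.

Step 4 — unit eigenvector for λ_1: solve (Sigma - λ_1 I)v = 0. First row:
  (11 - 16.6056)·v_x + (-3)·v_y = 0, i.e. (-5.6056)·v_x + (-3)·v_y = 0,
  so v ∝ (b, λ_1 - a) = (-3, 5.6056); multiply by -1 so the first entry is positive: u = (3, -5.6056).
  ||u|| = √((3)² + (-5.6056)²) = √(40.4222) ≈ 6.3578,
  v_1 = u/||u|| ≈ (0.4719, -0.8817) (||v_1|| = 1).

λ_1 = 16.6056,  λ_2 = 9.3944;  v_1 ≈ (0.4719, -0.8817)


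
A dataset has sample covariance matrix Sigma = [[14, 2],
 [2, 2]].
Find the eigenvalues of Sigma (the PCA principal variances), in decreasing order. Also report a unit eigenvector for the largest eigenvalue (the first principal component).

Step 1 — characteristic polynomial of 2×2 Sigma:
  det(Sigma - λI) = λ² - trace · λ + det = 0.
  trace = 14 + 2 = 16, det = 14·2 - (2)² = 24.
Step 2 — discriminant:
  Δ = trace² - 4·det = 256 - 96 = 160.
Step 3 — eigenvalues:
  λ = (trace ± √Δ)/2 = (16 ± 12.6491)/2,
  λ_1 = 14.3246,  λ_2 = 1.6754.

Step 4 — unit eigenvector for λ_1: solve (Sigma - λ_1 I)v = 0. First row:
  (14 - 14.3246)·v_x + (2)·v_y = 0, i.e. (-0.3246)·v_x + (2)·v_y = 0,
  so v ∝ (b, λ_1 - a) = (2, 0.3246) = u.
  ||u|| = √((2)² + (0.3246)²) = √(4.1053) ≈ 2.0262,
  v_1 = u/||u|| ≈ (0.9871, 0.1602) (||v_1|| = 1).

λ_1 = 14.3246,  λ_2 = 1.6754;  v_1 ≈ (0.9871, 0.1602)


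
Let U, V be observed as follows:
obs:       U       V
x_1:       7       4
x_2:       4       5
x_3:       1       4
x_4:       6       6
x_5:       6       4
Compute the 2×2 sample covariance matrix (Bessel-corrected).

Step 1 — column means:
  mean(U) = (7 + 4 + 1 + 6 + 6) / 5 = 24/5 = 4.8
  mean(V) = (4 + 5 + 4 + 6 + 4) / 5 = 23/5 = 4.6

Step 2 — sample covariance S[i,j] = (1/(n-1)) · Σ_k (x_{k,i} - mean_i) · (x_{k,j} - mean_j), with n-1 = 4.
  S[U,U] = ((2.2)·(2.2) + (-0.8)·(-0.8) + (-3.8)·(-3.8) + (1.2)·(1.2) + (1.2)·(1.2)) / 4 = 22.8/4 = 5.7
  S[U,V] = ((2.2)·(-0.6) + (-0.8)·(0.4) + (-3.8)·(-0.6) + (1.2)·(1.4) + (1.2)·(-0.6)) / 4 = 1.6/4 = 0.4
  S[V,V] = ((-0.6)·(-0.6) + (0.4)·(0.4) + (-0.6)·(-0.6) + (1.4)·(1.4) + (-0.6)·(-0.6)) / 4 = 3.2/4 = 0.8

S is symmetric (S[j,i] = S[i,j]). Assembling:

S = [[5.7, 0.4],
 [0.4, 0.8]]


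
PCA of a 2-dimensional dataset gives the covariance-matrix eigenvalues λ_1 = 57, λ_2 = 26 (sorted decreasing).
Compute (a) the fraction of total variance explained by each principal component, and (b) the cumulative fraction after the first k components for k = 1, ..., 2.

Step 1 — total variance = trace(Sigma) = Σ λ_i = 57 + 26 = 83.

Step 2 — fraction explained by component i = λ_i / Σ λ:
  PC1: 57/83 = 0.6867
  PC2: 26/83 = 0.3133

Step 3 — cumulative fraction after k components = (λ_1 + ... + λ_k) / Σ λ:
  k = 1: 57/83 = 0.6867
  k = 2: (57 + 26)/83 = 83/83 = 1

Summary (fraction, with percent):

explained: PC1 0.6867 (68.67%), PC2 0.3133 (31.33%);  cumulative: 0.6867, 1


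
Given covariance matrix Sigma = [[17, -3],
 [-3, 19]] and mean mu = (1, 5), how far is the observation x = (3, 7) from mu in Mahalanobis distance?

Step 1 — centre the observation: (x - mu) = (2, 2).

Step 2 — invert Sigma. det(Sigma) = 17·19 - (-3)² = 314.
  Sigma^{-1} = (1/det) · [[d, -b], [-b, a]] = [[0.0605, 0.0096],
 [0.0096, 0.0541]].

Step 3 — form the quadratic (x - mu)^T · Sigma^{-1} · (x - mu):
  Sigma^{-1} · (x - mu) = (0.1401, 0.1274).
  (x - mu)^T · [Sigma^{-1} · (x - mu)] = (2)·(0.1401) + (2)·(0.1274) = 0.535.

Step 4 — take square root: d = √(0.535) ≈ 0.7315.

d(x, mu) = √(0.535) ≈ 0.7315


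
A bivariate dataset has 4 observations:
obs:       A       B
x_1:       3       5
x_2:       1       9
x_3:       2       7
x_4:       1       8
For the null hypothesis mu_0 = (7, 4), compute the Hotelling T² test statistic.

Step 1 — sample mean vector:
  mean(A) = (3 + 1 + 2 + 1) / 4 = 7/4 = 1.75
  mean(B) = (5 + 9 + 7 + 8) / 4 = 29/4 = 7.25
  x̄ = (1.75, 7.25),  deviation x̄ - mu_0 = (1.75, 7.25) - (7, 4) = (-5.25, 3.25).

Step 2 — sample covariance matrix, S[i,j] = (1/(n-1)) · Σ_k (x_{k,i} - mean_i) · (x_{k,j} - mean_j), divisor n-1 = 3:
  S[A,A] = ((1.25)·(1.25) + (-0.75)·(-0.75) + (0.25)·(0.25) + (-0.75)·(-0.75)) / 3 = 2.75/3 = 0.9167
  S[A,B] = ((1.25)·(-2.25) + (-0.75)·(1.75) + (0.25)·(-0.25) + (-0.75)·(0.75)) / 3 = -4.75/3 = -1.5833
  S[B,B] = ((-2.25)·(-2.25) + (1.75)·(1.75) + (-0.25)·(-0.25) + (0.75)·(0.75)) / 3 = 8.75/3 = 2.9167
  S = [[0.9167, -1.5833],
 [-1.5833, 2.9167]].

Step 3 — invert S. det(S) = 0.9167·2.9167 - (-1.5833)² = 0.1667.
  S^{-1} = (1/det) · [[d, -b], [-b, a]] = [[17.5, 9.5],
 [9.5, 5.5]].

Step 4 — quadratic form (x̄ - mu_0)^T · S^{-1} · (x̄ - mu_0):
  S^{-1} · (x̄ - mu_0) = (-61, -32),
  (x̄ - mu_0)^T · [...] = (-5.25)·(-61) + (3.25)·(-32) = 216.25.

Step 5 — scale by n: T² = 4 · 216.25 = 865.

T² ≈ 865


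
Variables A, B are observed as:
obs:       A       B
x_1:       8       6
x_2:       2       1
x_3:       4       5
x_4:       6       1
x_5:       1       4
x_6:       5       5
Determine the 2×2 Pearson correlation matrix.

Step 1 — column means:
  mean(A) = (8 + 2 + 4 + 6 + 1 + 5) / 6 = 26/6 = 4.3333
  mean(B) = (6 + 1 + 5 + 1 + 4 + 5) / 6 = 22/6 = 3.6667

Step 2 — sample variances and covariances s[i,j] = (1/(n-1)) · Σ_k (x_{k,i} - mean_i) · (x_{k,j} - mean_j), with n-1 = 5:
  s[A,A] = ((3.6667)·(3.6667) + (-2.3333)·(-2.3333) + (-0.3333)·(-0.3333) + (1.6667)·(1.6667) + (-3.3333)·(-3.3333) + (0.6667)·(0.6667)) / 5 = 33.3333/5 = 6.6667
  s[A,B] = ((3.6667)·(2.3333) + (-2.3333)·(-2.6667) + (-0.3333)·(1.3333) + (1.6667)·(-2.6667) + (-3.3333)·(0.3333) + (0.6667)·(1.3333)) / 5 = 9.6667/5 = 1.9333
  s[B,B] = ((2.3333)·(2.3333) + (-2.6667)·(-2.6667) + (1.3333)·(1.3333) + (-2.6667)·(-2.6667) + (0.3333)·(0.3333) + (1.3333)·(1.3333)) / 5 = 23.3333/5 = 4.6667
  Sample standard deviations s_i = √(s[i,i]):
  s(A) = √(6.6667) = 2.582
  s(B) = √(4.6667) = 2.1602

Step 3 — r_{ij} = s_{ij} / (s_i · s_j):
  r[A,A] = 1 (diagonal).
  r[A,B] = 1.9333 / (2.582 · 2.1602) = 1.9333 / 5.5777 = 0.3466
  r[B,B] = 1 (diagonal).

R is symmetric with unit diagonal. Assembling:

R = [[1, 0.3466],
 [0.3466, 1]]


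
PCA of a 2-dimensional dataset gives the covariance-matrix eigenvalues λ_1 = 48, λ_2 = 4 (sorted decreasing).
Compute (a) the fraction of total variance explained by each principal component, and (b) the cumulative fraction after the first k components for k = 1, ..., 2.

Step 1 — total variance = trace(Sigma) = Σ λ_i = 48 + 4 = 52.

Step 2 — fraction explained by component i = λ_i / Σ λ:
  PC1: 48/52 = 0.9231
  PC2: 4/52 = 0.0769

Step 3 — cumulative fraction after k components = (λ_1 + ... + λ_k) / Σ λ:
  k = 1: 48/52 = 0.9231
  k = 2: (48 + 4)/52 = 52/52 = 1

Summary (fraction, with percent):

explained: PC1 0.9231 (92.31%), PC2 0.0769 (7.69%);  cumulative: 0.9231, 1


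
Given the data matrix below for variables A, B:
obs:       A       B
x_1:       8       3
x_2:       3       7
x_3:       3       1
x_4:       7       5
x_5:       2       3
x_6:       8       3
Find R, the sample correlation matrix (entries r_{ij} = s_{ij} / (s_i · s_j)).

Step 1 — column means:
  mean(A) = (8 + 3 + 3 + 7 + 2 + 8) / 6 = 31/6 = 5.1667
  mean(B) = (3 + 7 + 1 + 5 + 3 + 3) / 6 = 22/6 = 3.6667

Step 2 — sample variances and covariances s[i,j] = (1/(n-1)) · Σ_k (x_{k,i} - mean_i) · (x_{k,j} - mean_j), with n-1 = 5:
  s[A,A] = ((2.8333)·(2.8333) + (-2.1667)·(-2.1667) + (-2.1667)·(-2.1667) + (1.8333)·(1.8333) + (-3.1667)·(-3.1667) + (2.8333)·(2.8333)) / 5 = 38.8333/5 = 7.7667
  s[A,B] = ((2.8333)·(-0.6667) + (-2.1667)·(3.3333) + (-2.1667)·(-2.6667) + (1.8333)·(1.3333) + (-3.1667)·(-0.6667) + (2.8333)·(-0.6667)) / 5 = -0.6667/5 = -0.1333
  s[B,B] = ((-0.6667)·(-0.6667) + (3.3333)·(3.3333) + (-2.6667)·(-2.6667) + (1.3333)·(1.3333) + (-0.6667)·(-0.6667) + (-0.6667)·(-0.6667)) / 5 = 21.3333/5 = 4.2667
  Sample standard deviations s_i = √(s[i,i]):
  s(A) = √(7.7667) = 2.7869
  s(B) = √(4.2667) = 2.0656

Step 3 — r_{ij} = s_{ij} / (s_i · s_j):
  r[A,A] = 1 (diagonal).
  r[A,B] = -0.1333 / (2.7869 · 2.0656) = -0.1333 / 5.7565 = -0.0232
  r[B,B] = 1 (diagonal).

R is symmetric with unit diagonal. Assembling:

R = [[1, -0.0232],
 [-0.0232, 1]]


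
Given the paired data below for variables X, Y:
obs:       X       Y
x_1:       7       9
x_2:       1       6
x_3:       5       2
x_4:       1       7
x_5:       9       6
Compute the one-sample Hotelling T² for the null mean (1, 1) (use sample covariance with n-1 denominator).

Step 1 — sample mean vector:
  mean(X) = (7 + 1 + 5 + 1 + 9) / 5 = 23/5 = 4.6
  mean(Y) = (9 + 6 + 2 + 7 + 6) / 5 = 30/5 = 6
  x̄ = (4.6, 6),  deviation x̄ - mu_0 = (4.6, 6) - (1, 1) = (3.6, 5).

Step 2 — sample covariance matrix, S[i,j] = (1/(n-1)) · Σ_k (x_{k,i} - mean_i) · (x_{k,j} - mean_j), divisor n-1 = 4:
  S[X,X] = ((2.4)·(2.4) + (-3.6)·(-3.6) + (0.4)·(0.4) + (-3.6)·(-3.6) + (4.4)·(4.4)) / 4 = 51.2/4 = 12.8
  S[X,Y] = ((2.4)·(3) + (-3.6)·(0) + (0.4)·(-4) + (-3.6)·(1) + (4.4)·(0)) / 4 = 2/4 = 0.5
  S[Y,Y] = ((3)·(3) + (0)·(0) + (-4)·(-4) + (1)·(1) + (0)·(0)) / 4 = 26/4 = 6.5
  S = [[12.8, 0.5],
 [0.5, 6.5]].

Step 3 — invert S. det(S) = 12.8·6.5 - (0.5)² = 82.95.
  S^{-1} = (1/det) · [[d, -b], [-b, a]] = [[0.0784, -0.006],
 [-0.006, 0.1543]].

Step 4 — quadratic form (x̄ - mu_0)^T · S^{-1} · (x̄ - mu_0):
  S^{-1} · (x̄ - mu_0) = (0.252, 0.7498),
  (x̄ - mu_0)^T · [...] = (3.6)·(0.252) + (5)·(0.7498) = 4.6563.

Step 5 — scale by n: T² = 5 · 4.6563 = 23.2815.

T² ≈ 23.2815


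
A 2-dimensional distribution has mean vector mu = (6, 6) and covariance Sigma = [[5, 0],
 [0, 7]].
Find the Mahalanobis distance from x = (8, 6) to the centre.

Step 1 — centre the observation: (x - mu) = (2, 0).

Step 2 — invert Sigma. det(Sigma) = 5·7 - (0)² = 35.
  Sigma^{-1} = (1/det) · [[d, -b], [-b, a]] = [[0.2, 0],
 [0, 0.1429]].

Step 3 — form the quadratic (x - mu)^T · Sigma^{-1} · (x - mu):
  Sigma^{-1} · (x - mu) = (0.4, 0).
  (x - mu)^T · [Sigma^{-1} · (x - mu)] = (2)·(0.4) + (0)·(0) = 0.8.

Step 4 — take square root: d = √(0.8) ≈ 0.8944.

d(x, mu) = √(0.8) ≈ 0.8944


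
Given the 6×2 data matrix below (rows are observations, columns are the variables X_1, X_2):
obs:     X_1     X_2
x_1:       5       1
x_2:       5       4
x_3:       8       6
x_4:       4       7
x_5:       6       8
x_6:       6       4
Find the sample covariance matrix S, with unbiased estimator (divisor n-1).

Step 1 — column means:
  mean(X_1) = (5 + 5 + 8 + 4 + 6 + 6) / 6 = 34/6 = 5.6667
  mean(X_2) = (1 + 4 + 6 + 7 + 8 + 4) / 6 = 30/6 = 5

Step 2 — sample covariance S[i,j] = (1/(n-1)) · Σ_k (x_{k,i} - mean_i) · (x_{k,j} - mean_j), with n-1 = 5.
  S[X_1,X_1] = ((-0.6667)·(-0.6667) + (-0.6667)·(-0.6667) + (2.3333)·(2.3333) + (-1.6667)·(-1.6667) + (0.3333)·(0.3333) + (0.3333)·(0.3333)) / 5 = 9.3333/5 = 1.8667
  S[X_1,X_2] = ((-0.6667)·(-4) + (-0.6667)·(-1) + (2.3333)·(1) + (-1.6667)·(2) + (0.3333)·(3) + (0.3333)·(-1)) / 5 = 3/5 = 0.6
  S[X_2,X_2] = ((-4)·(-4) + (-1)·(-1) + (1)·(1) + (2)·(2) + (3)·(3) + (-1)·(-1)) / 5 = 32/5 = 6.4

S is symmetric (S[j,i] = S[i,j]). Assembling:

S = [[1.8667, 0.6],
 [0.6, 6.4]]


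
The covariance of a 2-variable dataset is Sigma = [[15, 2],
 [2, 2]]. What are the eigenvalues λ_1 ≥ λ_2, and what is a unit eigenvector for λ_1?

Step 1 — characteristic polynomial of 2×2 Sigma:
  det(Sigma - λI) = λ² - trace · λ + det = 0.
  trace = 15 + 2 = 17, det = 15·2 - (2)² = 26.
Step 2 — discriminant:
  Δ = trace² - 4·det = 289 - 104 = 185.
Step 3 — eigenvalues:
  λ = (trace ± √Δ)/2 = (17 ± 13.6015)/2,
  λ_1 = 15.3007,  λ_2 = 1.6993.

Step 4 — unit eigenvector for λ_1: solve (Sigma - λ_1 I)v = 0. First row:
  (15 - 15.3007)·v_x + (2)·v_y = 0, i.e. (-0.3007)·v_x + (2)·v_y = 0,
  so v ∝ (b, λ_1 - a) = (2, 0.3007) = u.
  ||u|| = √((2)² + (0.3007)²) = √(4.0904) ≈ 2.0225,
  v_1 = u/||u|| ≈ (0.9889, 0.1487) (||v_1|| = 1).

λ_1 = 15.3007,  λ_2 = 1.6993;  v_1 ≈ (0.9889, 0.1487)


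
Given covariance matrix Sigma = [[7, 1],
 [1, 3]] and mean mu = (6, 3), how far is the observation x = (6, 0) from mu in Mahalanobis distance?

Step 1 — centre the observation: (x - mu) = (0, -3).

Step 2 — invert Sigma. det(Sigma) = 7·3 - (1)² = 20.
  Sigma^{-1} = (1/det) · [[d, -b], [-b, a]] = [[0.15, -0.05],
 [-0.05, 0.35]].

Step 3 — form the quadratic (x - mu)^T · Sigma^{-1} · (x - mu):
  Sigma^{-1} · (x - mu) = (0.15, -1.05).
  (x - mu)^T · [Sigma^{-1} · (x - mu)] = (0)·(0.15) + (-3)·(-1.05) = 3.15.

Step 4 — take square root: d = √(3.15) ≈ 1.7748.

d(x, mu) = √(3.15) ≈ 1.7748


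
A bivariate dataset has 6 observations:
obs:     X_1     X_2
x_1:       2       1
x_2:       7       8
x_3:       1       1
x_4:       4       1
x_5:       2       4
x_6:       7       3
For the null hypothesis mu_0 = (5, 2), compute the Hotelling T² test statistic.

Step 1 — sample mean vector:
  mean(X_1) = (2 + 7 + 1 + 4 + 2 + 7) / 6 = 23/6 = 3.8333
  mean(X_2) = (1 + 8 + 1 + 1 + 4 + 3) / 6 = 18/6 = 3
  x̄ = (3.8333, 3),  deviation x̄ - mu_0 = (3.8333, 3) - (5, 2) = (-1.1667, 1).

Step 2 — sample covariance matrix, S[i,j] = (1/(n-1)) · Σ_k (x_{k,i} - mean_i) · (x_{k,j} - mean_j), divisor n-1 = 5:
  S[X_1,X_1] = ((-1.8333)·(-1.8333) + (3.1667)·(3.1667) + (-2.8333)·(-2.8333) + (0.1667)·(0.1667) + (-1.8333)·(-1.8333) + (3.1667)·(3.1667)) / 5 = 34.8333/5 = 6.9667
  S[X_1,X_2] = ((-1.8333)·(-2) + (3.1667)·(5) + (-2.8333)·(-2) + (0.1667)·(-2) + (-1.8333)·(1) + (3.1667)·(0)) / 5 = 23/5 = 4.6
  S[X_2,X_2] = ((-2)·(-2) + (5)·(5) + (-2)·(-2) + (-2)·(-2) + (1)·(1) + (0)·(0)) / 5 = 38/5 = 7.6
  S = [[6.9667, 4.6],
 [4.6, 7.6]].

Step 3 — invert S. det(S) = 6.9667·7.6 - (4.6)² = 31.7867.
  S^{-1} = (1/det) · [[d, -b], [-b, a]] = [[0.2391, -0.1447],
 [-0.1447, 0.2192]].

Step 4 — quadratic form (x̄ - mu_0)^T · S^{-1} · (x̄ - mu_0):
  S^{-1} · (x̄ - mu_0) = (-0.4237, 0.388),
  (x̄ - mu_0)^T · [...] = (-1.1667)·(-0.4237) + (1)·(0.388) = 0.8823.

Step 5 — scale by n: T² = 6 · 0.8823 = 5.2936.

T² ≈ 5.2936


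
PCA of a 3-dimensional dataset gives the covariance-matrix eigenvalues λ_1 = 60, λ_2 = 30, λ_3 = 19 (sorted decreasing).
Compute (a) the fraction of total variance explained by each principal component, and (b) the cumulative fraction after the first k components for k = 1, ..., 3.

Step 1 — total variance = trace(Sigma) = Σ λ_i = 60 + 30 + 19 = 109.

Step 2 — fraction explained by component i = λ_i / Σ λ:
  PC1: 60/109 = 0.5505
  PC2: 30/109 = 0.2752
  PC3: 19/109 = 0.1743

Step 3 — cumulative fraction after k components = (λ_1 + ... + λ_k) / Σ λ:
  k = 1: 60/109 = 0.5505
  k = 2: (60 + 30)/109 = 90/109 = 0.8257
  k = 3: (60 + 30 + 19)/109 = 109/109 = 1

Summary (fraction, with percent):

explained: PC1 0.5505 (55.05%), PC2 0.2752 (27.52%), PC3 0.1743 (17.43%);  cumulative: 0.5505, 0.8257, 1


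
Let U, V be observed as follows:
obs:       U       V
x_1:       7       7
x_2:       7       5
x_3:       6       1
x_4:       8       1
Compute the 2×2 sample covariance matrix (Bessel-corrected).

Step 1 — column means:
  mean(U) = (7 + 7 + 6 + 8) / 4 = 28/4 = 7
  mean(V) = (7 + 5 + 1 + 1) / 4 = 14/4 = 3.5

Step 2 — sample covariance S[i,j] = (1/(n-1)) · Σ_k (x_{k,i} - mean_i) · (x_{k,j} - mean_j), with n-1 = 3.
  S[U,U] = ((0)·(0) + (0)·(0) + (-1)·(-1) + (1)·(1)) / 3 = 2/3 = 0.6667
  S[U,V] = ((0)·(3.5) + (0)·(1.5) + (-1)·(-2.5) + (1)·(-2.5)) / 3 = 0/3 = 0
  S[V,V] = ((3.5)·(3.5) + (1.5)·(1.5) + (-2.5)·(-2.5) + (-2.5)·(-2.5)) / 3 = 27/3 = 9

S is symmetric (S[j,i] = S[i,j]). Assembling:

S = [[0.6667, 0],
 [0, 9]]


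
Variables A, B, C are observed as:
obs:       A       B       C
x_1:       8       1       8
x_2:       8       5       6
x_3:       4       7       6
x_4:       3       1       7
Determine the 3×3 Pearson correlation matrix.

Step 1 — column means:
  mean(A) = (8 + 8 + 4 + 3) / 4 = 23/4 = 5.75
  mean(B) = (1 + 5 + 7 + 1) / 4 = 14/4 = 3.5
  mean(C) = (8 + 6 + 6 + 7) / 4 = 27/4 = 6.75

Step 2 — sample variances and covariances s[i,j] = (1/(n-1)) · Σ_k (x_{k,i} - mean_i) · (x_{k,j} - mean_j), with n-1 = 3:
  s[A,A] = ((2.25)·(2.25) + (2.25)·(2.25) + (-1.75)·(-1.75) + (-2.75)·(-2.75)) / 3 = 20.75/3 = 6.9167
  s[A,B] = ((2.25)·(-2.5) + (2.25)·(1.5) + (-1.75)·(3.5) + (-2.75)·(-2.5)) / 3 = -1.5/3 = -0.5
  s[A,C] = ((2.25)·(1.25) + (2.25)·(-0.75) + (-1.75)·(-0.75) + (-2.75)·(0.25)) / 3 = 1.75/3 = 0.5833
  s[B,B] = ((-2.5)·(-2.5) + (1.5)·(1.5) + (3.5)·(3.5) + (-2.5)·(-2.5)) / 3 = 27/3 = 9
  s[B,C] = ((-2.5)·(1.25) + (1.5)·(-0.75) + (3.5)·(-0.75) + (-2.5)·(0.25)) / 3 = -7.5/3 = -2.5
  s[C,C] = ((1.25)·(1.25) + (-0.75)·(-0.75) + (-0.75)·(-0.75) + (0.25)·(0.25)) / 3 = 2.75/3 = 0.9167
  Sample standard deviations s_i = √(s[i,i]):
  s(A) = √(6.9167) = 2.63
  s(B) = √(9) = 3
  s(C) = √(0.9167) = 0.9574

Step 3 — r_{ij} = s_{ij} / (s_i · s_j):
  r[A,A] = 1 (diagonal).
  r[A,B] = -0.5 / (2.63 · 3) = -0.5 / 7.8899 = -0.0634
  r[A,C] = 0.5833 / (2.63 · 0.9574) = 0.5833 / 2.518 = 0.2317
  r[B,B] = 1 (diagonal).
  r[B,C] = -2.5 / (3 · 0.9574) = -2.5 / 2.8723 = -0.8704
  r[C,C] = 1 (diagonal).

R is symmetric with unit diagonal. Assembling:

R = [[1, -0.0634, 0.2317],
 [-0.0634, 1, -0.8704],
 [0.2317, -0.8704, 1]]


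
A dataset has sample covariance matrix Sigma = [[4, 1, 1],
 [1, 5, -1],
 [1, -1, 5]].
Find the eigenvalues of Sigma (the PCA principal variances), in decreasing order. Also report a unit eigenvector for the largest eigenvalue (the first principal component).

Step 1 — characteristic polynomial p(λ) = det(λI - Sigma) = λ³ - tr·λ² + c_1·λ - det, where tr = trace, c_1 = sum of the principal 2×2 minors, det = det(Sigma):
  tr = 4 + 5 + 5 = 14,
  c_1 = (4·5 - (1)²) + (4·5 - (1)²) + (5·5 - (-1)²) = 19 + 19 + 24 = 62,
  det = 4·(5·5 - (-1)²) - (1)·((1)·5 - (-1)·(1)) + (1)·((1)·(-1) - 5·(1)) = 4·(24) - (1)·(6) + (1)·(-6) = 84.
  So p(λ) = λ³ - 14λ² + 62λ - 84.
Step 2 — look for an integer root (rational root theorem: any rational root is an integer divisor of 84). Testing λ = 6:
  p(6) = 216 - 504 + 372 - 84 = 0  ✓
  Dividing out (λ - 6): p(λ) = (λ - 6)(λ² - 8λ + 14).
Step 3 — remaining eigenvalues from the quadratic λ² - 8λ + 14 = 0:
  Δ = 8² - 4·14 = 64 - 56 = 8,  λ = (8 ± √8)/2 = (8 ± 2.8284)/2 ≈ 5.4142 or 2.5858.
  Sorted: λ_1 = 6,  λ_2 = 5.4142,  λ_3 = 2.5858  (check: sum = 14 = tr ✓).

Step 4 — unit eigenvector for λ_1 = 6: v spans the null space of (Sigma - λ_1 I), whose rows are
  r_1 = (-2, 1, 1),  r_2 = (1, -1, -1),  r_3 = (1, -1, -1).
  v is orthogonal to every row, so take v ∝ r_1 × r_2 = ((1)·(-1) - (1)·(-1), (1)·(1) - (-2)·(-1), (-2)·(-1) - (1)·(1)) = (0, -1, 1).
  Rescale (multiply by -1 so the first nonzero entry is positive): u = (0, 1, -1).
  ||u|| = √((0)² + (1)² + (-1)²) = √(2) ≈ 1.4142,  v_1 = u/||u|| ≈ (0, 0.7071, -0.7071) (||v_1|| = 1).

λ_1 = 6,  λ_2 = 5.4142,  λ_3 = 2.5858;  v_1 ≈ (0, 0.7071, -0.7071)


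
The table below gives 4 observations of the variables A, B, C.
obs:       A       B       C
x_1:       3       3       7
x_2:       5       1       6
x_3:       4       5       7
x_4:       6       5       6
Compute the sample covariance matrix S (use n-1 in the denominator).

Step 1 — column means:
  mean(A) = (3 + 5 + 4 + 6) / 4 = 18/4 = 4.5
  mean(B) = (3 + 1 + 5 + 5) / 4 = 14/4 = 3.5
  mean(C) = (7 + 6 + 7 + 6) / 4 = 26/4 = 6.5

Step 2 — sample covariance S[i,j] = (1/(n-1)) · Σ_k (x_{k,i} - mean_i) · (x_{k,j} - mean_j), with n-1 = 3.
  S[A,A] = ((-1.5)·(-1.5) + (0.5)·(0.5) + (-0.5)·(-0.5) + (1.5)·(1.5)) / 3 = 5/3 = 1.6667
  S[A,B] = ((-1.5)·(-0.5) + (0.5)·(-2.5) + (-0.5)·(1.5) + (1.5)·(1.5)) / 3 = 1/3 = 0.3333
  S[A,C] = ((-1.5)·(0.5) + (0.5)·(-0.5) + (-0.5)·(0.5) + (1.5)·(-0.5)) / 3 = -2/3 = -0.6667
  S[B,B] = ((-0.5)·(-0.5) + (-2.5)·(-2.5) + (1.5)·(1.5) + (1.5)·(1.5)) / 3 = 11/3 = 3.6667
  S[B,C] = ((-0.5)·(0.5) + (-2.5)·(-0.5) + (1.5)·(0.5) + (1.5)·(-0.5)) / 3 = 1/3 = 0.3333
  S[C,C] = ((0.5)·(0.5) + (-0.5)·(-0.5) + (0.5)·(0.5) + (-0.5)·(-0.5)) / 3 = 1/3 = 0.3333

S is symmetric (S[j,i] = S[i,j]). Assembling:

S = [[1.6667, 0.3333, -0.6667],
 [0.3333, 3.6667, 0.3333],
 [-0.6667, 0.3333, 0.3333]]


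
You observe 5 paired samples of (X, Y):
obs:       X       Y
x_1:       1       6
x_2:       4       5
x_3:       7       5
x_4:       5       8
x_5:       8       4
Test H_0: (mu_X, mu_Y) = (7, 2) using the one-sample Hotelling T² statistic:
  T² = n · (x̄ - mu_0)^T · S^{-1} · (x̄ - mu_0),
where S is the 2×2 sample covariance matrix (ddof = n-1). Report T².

Step 1 — sample mean vector:
  mean(X) = (1 + 4 + 7 + 5 + 8) / 5 = 25/5 = 5
  mean(Y) = (6 + 5 + 5 + 8 + 4) / 5 = 28/5 = 5.6
  x̄ = (5, 5.6),  deviation x̄ - mu_0 = (5, 5.6) - (7, 2) = (-2, 3.6).

Step 2 — sample covariance matrix, S[i,j] = (1/(n-1)) · Σ_k (x_{k,i} - mean_i) · (x_{k,j} - mean_j), divisor n-1 = 4:
  S[X,X] = ((-4)·(-4) + (-1)·(-1) + (2)·(2) + (0)·(0) + (3)·(3)) / 4 = 30/4 = 7.5
  S[X,Y] = ((-4)·(0.4) + (-1)·(-0.6) + (2)·(-0.6) + (0)·(2.4) + (3)·(-1.6)) / 4 = -7/4 = -1.75
  S[Y,Y] = ((0.4)·(0.4) + (-0.6)·(-0.6) + (-0.6)·(-0.6) + (2.4)·(2.4) + (-1.6)·(-1.6)) / 4 = 9.2/4 = 2.3
  S = [[7.5, -1.75],
 [-1.75, 2.3]].

Step 3 — invert S. det(S) = 7.5·2.3 - (-1.75)² = 14.1875.
  S^{-1} = (1/det) · [[d, -b], [-b, a]] = [[0.1621, 0.1233],
 [0.1233, 0.5286]].

Step 4 — quadratic form (x̄ - mu_0)^T · S^{-1} · (x̄ - mu_0):
  S^{-1} · (x̄ - mu_0) = (0.1198, 1.6564),
  (x̄ - mu_0)^T · [...] = (-2)·(0.1198) + (3.6)·(1.6564) = 5.7233.

Step 5 — scale by n: T² = 5 · 5.7233 = 28.6167.

T² ≈ 28.6167


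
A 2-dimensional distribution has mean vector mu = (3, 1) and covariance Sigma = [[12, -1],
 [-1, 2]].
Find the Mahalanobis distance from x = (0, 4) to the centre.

Step 1 — centre the observation: (x - mu) = (-3, 3).

Step 2 — invert Sigma. det(Sigma) = 12·2 - (-1)² = 23.
  Sigma^{-1} = (1/det) · [[d, -b], [-b, a]] = [[0.087, 0.0435],
 [0.0435, 0.5217]].

Step 3 — form the quadratic (x - mu)^T · Sigma^{-1} · (x - mu):
  Sigma^{-1} · (x - mu) = (-0.1304, 1.4348).
  (x - mu)^T · [Sigma^{-1} · (x - mu)] = (-3)·(-0.1304) + (3)·(1.4348) = 4.6957.

Step 4 — take square root: d = √(4.6957) ≈ 2.1669.

d(x, mu) = √(4.6957) ≈ 2.1669


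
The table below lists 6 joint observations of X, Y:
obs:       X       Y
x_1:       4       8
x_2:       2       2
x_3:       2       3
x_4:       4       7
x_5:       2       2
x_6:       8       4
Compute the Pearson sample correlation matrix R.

Step 1 — column means:
  mean(X) = (4 + 2 + 2 + 4 + 2 + 8) / 6 = 22/6 = 3.6667
  mean(Y) = (8 + 2 + 3 + 7 + 2 + 4) / 6 = 26/6 = 4.3333

Step 2 — sample variances and covariances s[i,j] = (1/(n-1)) · Σ_k (x_{k,i} - mean_i) · (x_{k,j} - mean_j), with n-1 = 5:
  s[X,X] = ((0.3333)·(0.3333) + (-1.6667)·(-1.6667) + (-1.6667)·(-1.6667) + (0.3333)·(0.3333) + (-1.6667)·(-1.6667) + (4.3333)·(4.3333)) / 5 = 27.3333/5 = 5.4667
  s[X,Y] = ((0.3333)·(3.6667) + (-1.6667)·(-2.3333) + (-1.6667)·(-1.3333) + (0.3333)·(2.6667) + (-1.6667)·(-2.3333) + (4.3333)·(-0.3333)) / 5 = 10.6667/5 = 2.1333
  s[Y,Y] = ((3.6667)·(3.6667) + (-2.3333)·(-2.3333) + (-1.3333)·(-1.3333) + (2.6667)·(2.6667) + (-2.3333)·(-2.3333) + (-0.3333)·(-0.3333)) / 5 = 33.3333/5 = 6.6667
  Sample standard deviations s_i = √(s[i,i]):
  s(X) = √(5.4667) = 2.3381
  s(Y) = √(6.6667) = 2.582

Step 3 — r_{ij} = s_{ij} / (s_i · s_j):
  r[X,X] = 1 (diagonal).
  r[X,Y] = 2.1333 / (2.3381 · 2.582) = 2.1333 / 6.0369 = 0.3534
  r[Y,Y] = 1 (diagonal).

R is symmetric with unit diagonal. Assembling:

R = [[1, 0.3534],
 [0.3534, 1]]


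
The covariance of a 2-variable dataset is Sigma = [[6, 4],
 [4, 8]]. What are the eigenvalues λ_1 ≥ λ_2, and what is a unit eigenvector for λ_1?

Step 1 — characteristic polynomial of 2×2 Sigma:
  det(Sigma - λI) = λ² - trace · λ + det = 0.
  trace = 6 + 8 = 14, det = 6·8 - (4)² = 32.
Step 2 — discriminant:
  Δ = trace² - 4·det = 196 - 128 = 68.
Step 3 — eigenvalues:
  λ = (trace ± √Δ)/2 = (14 ± 8.2462)/2,
  λ_1 = 11.1231,  λ_2 = 2.8769.

Step 4 — unit eigenvector for λ_1: solve (Sigma - λ_1 I)v = 0. First row:
  (6 - 11.1231)·v_x + (4)·v_y = 0, i.e. (-5.1231)·v_x + (4)·v_y = 0,
  so v ∝ (b, λ_1 - a) = (4, 5.1231) = u.
  ||u|| = √((4)² + (5.1231)²) = √(42.2462) ≈ 6.4997,
  v_1 = u/||u|| ≈ (0.6154, 0.7882) (||v_1|| = 1).

λ_1 = 11.1231,  λ_2 = 2.8769;  v_1 ≈ (0.6154, 0.7882)


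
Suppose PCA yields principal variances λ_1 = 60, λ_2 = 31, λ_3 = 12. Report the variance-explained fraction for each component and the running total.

Step 1 — total variance = trace(Sigma) = Σ λ_i = 60 + 31 + 12 = 103.

Step 2 — fraction explained by component i = λ_i / Σ λ:
  PC1: 60/103 = 0.5825
  PC2: 31/103 = 0.301
  PC3: 12/103 = 0.1165

Step 3 — cumulative fraction after k components = (λ_1 + ... + λ_k) / Σ λ:
  k = 1: 60/103 = 0.5825
  k = 2: (60 + 31)/103 = 91/103 = 0.8835
  k = 3: (60 + 31 + 12)/103 = 103/103 = 1

Summary (fraction, with percent):

explained: PC1 0.5825 (58.25%), PC2 0.301 (30.1%), PC3 0.1165 (11.65%);  cumulative: 0.5825, 0.8835, 1


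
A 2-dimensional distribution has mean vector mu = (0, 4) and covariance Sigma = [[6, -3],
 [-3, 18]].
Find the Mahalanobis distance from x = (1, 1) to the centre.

Step 1 — centre the observation: (x - mu) = (1, -3).

Step 2 — invert Sigma. det(Sigma) = 6·18 - (-3)² = 99.
  Sigma^{-1} = (1/det) · [[d, -b], [-b, a]] = [[0.1818, 0.0303],
 [0.0303, 0.0606]].

Step 3 — form the quadratic (x - mu)^T · Sigma^{-1} · (x - mu):
  Sigma^{-1} · (x - mu) = (0.0909, -0.1515).
  (x - mu)^T · [Sigma^{-1} · (x - mu)] = (1)·(0.0909) + (-3)·(-0.1515) = 0.5455.

Step 4 — take square root: d = √(0.5455) ≈ 0.7385.

d(x, mu) = √(0.5455) ≈ 0.7385


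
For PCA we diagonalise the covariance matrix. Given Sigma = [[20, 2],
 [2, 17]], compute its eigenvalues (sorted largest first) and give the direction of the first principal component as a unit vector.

Step 1 — characteristic polynomial of 2×2 Sigma:
  det(Sigma - λI) = λ² - trace · λ + det = 0.
  trace = 20 + 17 = 37, det = 20·17 - (2)² = 336.
Step 2 — discriminant:
  Δ = trace² - 4·det = 1369 - 1344 = 25.
Step 3 — eigenvalues:
  λ = (trace ± √Δ)/2 = (37 ± 5)/2,
  λ_1 = 21,  λ_2 = 16.

Step 4 — unit eigenvector for λ_1: solve (Sigma - λ_1 I)v = 0. First row:
  (20 - 21)·v_x + (2)·v_y = 0, i.e. (-1)·v_x + (2)·v_y = 0,
  so v ∝ (b, λ_1 - a) = (2, 1) = u.
  ||u|| = √((2)² + (1)²) = √(5) ≈ 2.2361,
  v_1 = u/||u|| ≈ (0.8944, 0.4472) (||v_1|| = 1).

λ_1 = 21,  λ_2 = 16;  v_1 ≈ (0.8944, 0.4472)


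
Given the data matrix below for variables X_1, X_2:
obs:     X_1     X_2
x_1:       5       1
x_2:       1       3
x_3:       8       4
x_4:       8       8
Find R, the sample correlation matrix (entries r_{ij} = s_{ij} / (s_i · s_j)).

Step 1 — column means:
  mean(X_1) = (5 + 1 + 8 + 8) / 4 = 22/4 = 5.5
  mean(X_2) = (1 + 3 + 4 + 8) / 4 = 16/4 = 4

Step 2 — sample variances and covariances s[i,j] = (1/(n-1)) · Σ_k (x_{k,i} - mean_i) · (x_{k,j} - mean_j), with n-1 = 3:
  s[X_1,X_1] = ((-0.5)·(-0.5) + (-4.5)·(-4.5) + (2.5)·(2.5) + (2.5)·(2.5)) / 3 = 33/3 = 11
  s[X_1,X_2] = ((-0.5)·(-3) + (-4.5)·(-1) + (2.5)·(0) + (2.5)·(4)) / 3 = 16/3 = 5.3333
  s[X_2,X_2] = ((-3)·(-3) + (-1)·(-1) + (0)·(0) + (4)·(4)) / 3 = 26/3 = 8.6667
  Sample standard deviations s_i = √(s[i,i]):
  s(X_1) = √(11) = 3.3166
  s(X_2) = √(8.6667) = 2.9439

Step 3 — r_{ij} = s_{ij} / (s_i · s_j):
  r[X_1,X_1] = 1 (diagonal).
  r[X_1,X_2] = 5.3333 / (3.3166 · 2.9439) = 5.3333 / 9.7639 = 0.5462
  r[X_2,X_2] = 1 (diagonal).

R is symmetric with unit diagonal. Assembling:

R = [[1, 0.5462],
 [0.5462, 1]]


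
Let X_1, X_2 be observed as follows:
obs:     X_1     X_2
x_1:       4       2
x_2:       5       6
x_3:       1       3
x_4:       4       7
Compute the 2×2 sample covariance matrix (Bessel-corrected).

Step 1 — column means:
  mean(X_1) = (4 + 5 + 1 + 4) / 4 = 14/4 = 3.5
  mean(X_2) = (2 + 6 + 3 + 7) / 4 = 18/4 = 4.5

Step 2 — sample covariance S[i,j] = (1/(n-1)) · Σ_k (x_{k,i} - mean_i) · (x_{k,j} - mean_j), with n-1 = 3.
  S[X_1,X_1] = ((0.5)·(0.5) + (1.5)·(1.5) + (-2.5)·(-2.5) + (0.5)·(0.5)) / 3 = 9/3 = 3
  S[X_1,X_2] = ((0.5)·(-2.5) + (1.5)·(1.5) + (-2.5)·(-1.5) + (0.5)·(2.5)) / 3 = 6/3 = 2
  S[X_2,X_2] = ((-2.5)·(-2.5) + (1.5)·(1.5) + (-1.5)·(-1.5) + (2.5)·(2.5)) / 3 = 17/3 = 5.6667

S is symmetric (S[j,i] = S[i,j]). Assembling:

S = [[3, 2],
 [2, 5.6667]]


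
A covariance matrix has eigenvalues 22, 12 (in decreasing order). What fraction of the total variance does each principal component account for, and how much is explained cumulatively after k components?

Step 1 — total variance = trace(Sigma) = Σ λ_i = 22 + 12 = 34.

Step 2 — fraction explained by component i = λ_i / Σ λ:
  PC1: 22/34 = 0.6471
  PC2: 12/34 = 0.3529

Step 3 — cumulative fraction after k components = (λ_1 + ... + λ_k) / Σ λ:
  k = 1: 22/34 = 0.6471
  k = 2: (22 + 12)/34 = 34/34 = 1

Summary (fraction, with percent):

explained: PC1 0.6471 (64.71%), PC2 0.3529 (35.29%);  cumulative: 0.6471, 1


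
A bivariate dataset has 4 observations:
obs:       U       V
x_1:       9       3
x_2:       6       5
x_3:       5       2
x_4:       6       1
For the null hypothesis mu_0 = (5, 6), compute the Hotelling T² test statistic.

Step 1 — sample mean vector:
  mean(U) = (9 + 6 + 5 + 6) / 4 = 26/4 = 6.5
  mean(V) = (3 + 5 + 2 + 1) / 4 = 11/4 = 2.75
  x̄ = (6.5, 2.75),  deviation x̄ - mu_0 = (6.5, 2.75) - (5, 6) = (1.5, -3.25).

Step 2 — sample covariance matrix, S[i,j] = (1/(n-1)) · Σ_k (x_{k,i} - mean_i) · (x_{k,j} - mean_j), divisor n-1 = 3:
  S[U,U] = ((2.5)·(2.5) + (-0.5)·(-0.5) + (-1.5)·(-1.5) + (-0.5)·(-0.5)) / 3 = 9/3 = 3
  S[U,V] = ((2.5)·(0.25) + (-0.5)·(2.25) + (-1.5)·(-0.75) + (-0.5)·(-1.75)) / 3 = 1.5/3 = 0.5
  S[V,V] = ((0.25)·(0.25) + (2.25)·(2.25) + (-0.75)·(-0.75) + (-1.75)·(-1.75)) / 3 = 8.75/3 = 2.9167
  S = [[3, 0.5],
 [0.5, 2.9167]].

Step 3 — invert S. det(S) = 3·2.9167 - (0.5)² = 8.5.
  S^{-1} = (1/det) · [[d, -b], [-b, a]] = [[0.3431, -0.0588],
 [-0.0588, 0.3529]].

Step 4 — quadratic form (x̄ - mu_0)^T · S^{-1} · (x̄ - mu_0):
  S^{-1} · (x̄ - mu_0) = (0.7059, -1.2353),
  (x̄ - mu_0)^T · [...] = (1.5)·(0.7059) + (-3.25)·(-1.2353) = 5.0735.

Step 5 — scale by n: T² = 4 · 5.0735 = 20.2941.

T² ≈ 20.2941
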